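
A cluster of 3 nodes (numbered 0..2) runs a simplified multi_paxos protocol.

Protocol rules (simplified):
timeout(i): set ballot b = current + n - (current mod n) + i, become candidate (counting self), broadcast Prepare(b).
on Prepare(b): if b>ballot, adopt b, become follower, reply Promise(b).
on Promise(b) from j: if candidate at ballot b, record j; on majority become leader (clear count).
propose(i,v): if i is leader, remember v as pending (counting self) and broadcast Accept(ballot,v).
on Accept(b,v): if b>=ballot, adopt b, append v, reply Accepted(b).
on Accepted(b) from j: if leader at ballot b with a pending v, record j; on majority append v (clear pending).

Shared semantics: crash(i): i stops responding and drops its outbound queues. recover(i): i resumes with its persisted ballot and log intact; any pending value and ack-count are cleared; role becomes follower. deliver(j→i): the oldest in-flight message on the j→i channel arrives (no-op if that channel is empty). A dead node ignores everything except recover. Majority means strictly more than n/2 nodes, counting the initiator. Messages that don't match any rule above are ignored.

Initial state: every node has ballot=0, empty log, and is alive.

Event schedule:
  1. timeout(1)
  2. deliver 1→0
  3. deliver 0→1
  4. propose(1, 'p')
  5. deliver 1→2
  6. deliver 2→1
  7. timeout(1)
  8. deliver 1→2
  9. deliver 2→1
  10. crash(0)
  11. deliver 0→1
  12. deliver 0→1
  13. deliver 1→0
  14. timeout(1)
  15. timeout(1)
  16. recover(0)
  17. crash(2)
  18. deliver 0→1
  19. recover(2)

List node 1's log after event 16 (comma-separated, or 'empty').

step 1 timeout(1): 1={cand,b=4,log=-}
step 2 deliver 1→0: 0={foll,b=4,log=-}
step 3 deliver 0→1: 1={lead,b=4,log=-}
step 4 propose(1,'p'): —
step 5 deliver 1→2: 2={foll,b=4,log=-}
step 6 deliver 2→1: —
step 7 timeout(1): 1={cand,b=7,log=-}
step 8 deliver 1→2: 2={foll,b=4,log=p}
step 9 deliver 2→1: —
step 10 crash(0): 0={✗foll,b=4,log=-}
step 11 deliver 0→1: —
step 12 deliver 0→1: —
step 13 deliver 1→0: —
step 14 timeout(1): 1={cand,b=10,log=-}
step 15 timeout(1): 1={cand,b=13,log=-}
step 16 recover(0): 0={foll,b=4,log=-}

empty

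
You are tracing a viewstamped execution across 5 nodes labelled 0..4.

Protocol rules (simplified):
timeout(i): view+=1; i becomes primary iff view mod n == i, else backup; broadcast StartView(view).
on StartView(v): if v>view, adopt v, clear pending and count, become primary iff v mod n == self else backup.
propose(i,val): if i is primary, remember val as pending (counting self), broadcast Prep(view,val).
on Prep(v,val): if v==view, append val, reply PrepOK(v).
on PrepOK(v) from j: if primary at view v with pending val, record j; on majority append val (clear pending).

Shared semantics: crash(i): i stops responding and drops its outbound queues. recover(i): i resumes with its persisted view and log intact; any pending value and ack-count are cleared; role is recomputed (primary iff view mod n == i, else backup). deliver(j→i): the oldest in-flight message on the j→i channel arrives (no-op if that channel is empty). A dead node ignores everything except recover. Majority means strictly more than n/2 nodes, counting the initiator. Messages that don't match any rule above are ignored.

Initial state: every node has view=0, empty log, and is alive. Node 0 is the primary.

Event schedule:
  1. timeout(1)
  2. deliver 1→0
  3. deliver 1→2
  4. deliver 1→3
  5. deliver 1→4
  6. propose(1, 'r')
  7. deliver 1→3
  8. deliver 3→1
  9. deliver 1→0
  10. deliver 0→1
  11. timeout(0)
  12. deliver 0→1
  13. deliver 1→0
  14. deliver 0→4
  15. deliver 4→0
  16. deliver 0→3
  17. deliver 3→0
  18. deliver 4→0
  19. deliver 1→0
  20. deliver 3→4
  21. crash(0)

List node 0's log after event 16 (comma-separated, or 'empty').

r

step 1 timeout(1): 1={prim,v=1,log=-}
step 2 deliver 1→0: 0={back,v=1,log=-}
step 3 deliver 1→2: 2={back,v=1,log=-}
step 4 deliver 1→3: 3={back,v=1,log=-}
step 5 deliver 1→4: 4={back,v=1,log=-}
step 6 propose(1,'r'): —
step 7 deliver 1→3: 3={back,v=1,log=r}
step 8 deliver 3→1: —
step 9 deliver 1→0: 0={back,v=1,log=r}
step 10 deliver 0→1: 1={prim,v=1,log=r}
step 11 timeout(0): 0={back,v=2,log=r}
step 12 deliver 0→1: 1={back,v=2,log=r}
step 13 deliver 1→0: —
step 14 deliver 0→4: 4={back,v=2,log=-}
step 15 deliver 4→0: —
step 16 deliver 0→3: 3={back,v=2,log=r}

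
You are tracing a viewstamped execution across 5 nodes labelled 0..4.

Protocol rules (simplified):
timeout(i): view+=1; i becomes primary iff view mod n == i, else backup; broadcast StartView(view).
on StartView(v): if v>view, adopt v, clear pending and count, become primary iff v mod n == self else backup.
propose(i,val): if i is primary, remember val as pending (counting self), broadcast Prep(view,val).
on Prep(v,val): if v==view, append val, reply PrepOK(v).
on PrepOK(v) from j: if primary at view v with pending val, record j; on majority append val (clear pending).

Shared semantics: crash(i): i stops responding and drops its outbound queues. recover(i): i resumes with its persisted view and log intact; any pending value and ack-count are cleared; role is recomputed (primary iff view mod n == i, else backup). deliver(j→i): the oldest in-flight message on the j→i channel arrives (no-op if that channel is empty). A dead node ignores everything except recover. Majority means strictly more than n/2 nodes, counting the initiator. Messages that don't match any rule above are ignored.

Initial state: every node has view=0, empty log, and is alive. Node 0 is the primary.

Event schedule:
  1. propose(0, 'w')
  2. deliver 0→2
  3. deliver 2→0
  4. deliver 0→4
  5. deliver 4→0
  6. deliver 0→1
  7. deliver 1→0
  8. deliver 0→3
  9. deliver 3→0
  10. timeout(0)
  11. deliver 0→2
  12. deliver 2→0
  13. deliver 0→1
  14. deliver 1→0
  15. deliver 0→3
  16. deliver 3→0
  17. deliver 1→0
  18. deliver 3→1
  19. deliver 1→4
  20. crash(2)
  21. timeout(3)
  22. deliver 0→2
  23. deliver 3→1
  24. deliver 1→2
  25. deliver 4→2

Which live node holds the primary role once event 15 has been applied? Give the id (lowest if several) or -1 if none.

1

1. propose(0,'w'):  nop
2. deliver 0→2:  <2:back v0 w>
3. deliver 2→0:  nop
4. deliver 0→4:  <4:back v0 w>
5. deliver 4→0:  <0:prim v0 w>
6. deliver 0→1:  <1:back v0 w>
7. deliver 1→0:  nop
8. deliver 0→3:  <3:back v0 w>
9. deliver 3→0:  nop
10. timeout(0):  <0:back v1 w>
11. deliver 0→2:  <2:back v1 w>
12. deliver 2→0:  nop
13. deliver 0→1:  <1:prim v1 w>
14. deliver 1→0:  nop
15. deliver 0→3:  <3:back v1 w>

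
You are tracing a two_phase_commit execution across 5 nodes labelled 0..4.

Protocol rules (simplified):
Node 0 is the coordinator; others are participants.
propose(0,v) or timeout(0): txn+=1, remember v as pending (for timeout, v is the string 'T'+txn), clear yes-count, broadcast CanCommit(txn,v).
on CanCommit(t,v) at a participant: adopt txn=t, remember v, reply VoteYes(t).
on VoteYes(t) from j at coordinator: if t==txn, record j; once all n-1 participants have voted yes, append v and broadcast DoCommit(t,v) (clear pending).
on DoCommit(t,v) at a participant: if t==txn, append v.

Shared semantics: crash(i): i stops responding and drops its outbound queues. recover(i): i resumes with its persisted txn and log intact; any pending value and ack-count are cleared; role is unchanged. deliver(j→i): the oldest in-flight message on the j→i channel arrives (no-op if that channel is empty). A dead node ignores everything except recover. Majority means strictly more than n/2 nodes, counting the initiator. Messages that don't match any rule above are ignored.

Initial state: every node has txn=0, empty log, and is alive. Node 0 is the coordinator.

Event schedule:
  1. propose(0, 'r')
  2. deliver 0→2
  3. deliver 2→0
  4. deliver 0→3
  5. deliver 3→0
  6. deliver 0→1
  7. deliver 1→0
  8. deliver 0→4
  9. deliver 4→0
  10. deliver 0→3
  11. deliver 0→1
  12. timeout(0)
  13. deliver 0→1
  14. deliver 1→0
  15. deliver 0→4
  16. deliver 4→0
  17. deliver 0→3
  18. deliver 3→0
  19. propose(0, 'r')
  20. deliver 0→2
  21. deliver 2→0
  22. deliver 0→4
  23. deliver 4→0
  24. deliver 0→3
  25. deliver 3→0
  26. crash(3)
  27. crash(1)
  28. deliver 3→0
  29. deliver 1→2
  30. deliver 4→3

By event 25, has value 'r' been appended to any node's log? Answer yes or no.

after 1 — propose(0,'r'): n0:coor/t1/[-]
after 2 — deliver 0→2: n2:part/t1/[-]
after 3 — deliver 2→0: ·
after 4 — deliver 0→3: n3:part/t1/[-]
after 5 — deliver 3→0: ·
after 6 — deliver 0→1: n1:part/t1/[-]
after 7 — deliver 1→0: ·
after 8 — deliver 0→4: n4:part/t1/[-]
after 9 — deliver 4→0: n0:coor/t1/[r]
after 10 — deliver 0→3: n3:part/t1/[r]
after 11 — deliver 0→1: n1:part/t1/[r]
after 12 — timeout(0): n0:coor/t2/[r]
after 13 — deliver 0→1: n1:part/t2/[r]
after 14 — deliver 1→0: ·
after 15 — deliver 0→4: n4:part/t1/[r]
after 16 — deliver 4→0: ·
after 17 — deliver 0→3: n3:part/t2/[r]
after 18 — deliver 3→0: ·
after 19 — propose(0,'r'): n0:coor/t3/[r]
after 20 — deliver 0→2: n2:part/t1/[r]
after 21 — deliver 2→0: ·
after 22 — deliver 0→4: n4:part/t2/[r]
after 23 — deliver 4→0: ·
after 24 — deliver 0→3: n3:part/t3/[r]
after 25 — deliver 3→0: ·

yes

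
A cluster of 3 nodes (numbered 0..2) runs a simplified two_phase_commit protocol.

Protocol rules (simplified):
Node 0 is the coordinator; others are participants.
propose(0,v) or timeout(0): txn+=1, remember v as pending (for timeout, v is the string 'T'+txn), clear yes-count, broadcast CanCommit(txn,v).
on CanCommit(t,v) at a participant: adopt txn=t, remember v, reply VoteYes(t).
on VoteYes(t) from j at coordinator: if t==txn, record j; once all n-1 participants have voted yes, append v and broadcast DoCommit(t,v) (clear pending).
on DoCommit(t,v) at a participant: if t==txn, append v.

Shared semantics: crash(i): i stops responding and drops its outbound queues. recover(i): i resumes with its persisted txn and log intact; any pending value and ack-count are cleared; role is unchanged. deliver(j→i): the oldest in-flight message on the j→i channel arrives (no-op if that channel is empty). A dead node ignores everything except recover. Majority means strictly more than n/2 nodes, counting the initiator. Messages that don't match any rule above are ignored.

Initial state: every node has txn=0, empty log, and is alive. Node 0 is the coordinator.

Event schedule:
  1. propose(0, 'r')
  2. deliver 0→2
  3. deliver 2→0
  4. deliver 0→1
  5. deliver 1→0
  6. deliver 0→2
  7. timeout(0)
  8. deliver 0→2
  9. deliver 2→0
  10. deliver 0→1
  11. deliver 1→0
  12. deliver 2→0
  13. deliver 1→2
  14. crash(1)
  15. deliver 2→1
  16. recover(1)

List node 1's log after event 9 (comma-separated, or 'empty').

[1] propose(0,'r') → N0(coor t1 [-])
[2] deliver 0→2 → N2(part t1 [-])
[3] deliver 2→0 → ∅
[4] deliver 0→1 → N1(part t1 [-])
[5] deliver 1→0 → N0(coor t1 [r])
[6] deliver 0→2 → N2(part t1 [r])
[7] timeout(0) → N0(coor t2 [r])
[8] deliver 0→2 → N2(part t2 [r])
[9] deliver 2→0 → ∅

empty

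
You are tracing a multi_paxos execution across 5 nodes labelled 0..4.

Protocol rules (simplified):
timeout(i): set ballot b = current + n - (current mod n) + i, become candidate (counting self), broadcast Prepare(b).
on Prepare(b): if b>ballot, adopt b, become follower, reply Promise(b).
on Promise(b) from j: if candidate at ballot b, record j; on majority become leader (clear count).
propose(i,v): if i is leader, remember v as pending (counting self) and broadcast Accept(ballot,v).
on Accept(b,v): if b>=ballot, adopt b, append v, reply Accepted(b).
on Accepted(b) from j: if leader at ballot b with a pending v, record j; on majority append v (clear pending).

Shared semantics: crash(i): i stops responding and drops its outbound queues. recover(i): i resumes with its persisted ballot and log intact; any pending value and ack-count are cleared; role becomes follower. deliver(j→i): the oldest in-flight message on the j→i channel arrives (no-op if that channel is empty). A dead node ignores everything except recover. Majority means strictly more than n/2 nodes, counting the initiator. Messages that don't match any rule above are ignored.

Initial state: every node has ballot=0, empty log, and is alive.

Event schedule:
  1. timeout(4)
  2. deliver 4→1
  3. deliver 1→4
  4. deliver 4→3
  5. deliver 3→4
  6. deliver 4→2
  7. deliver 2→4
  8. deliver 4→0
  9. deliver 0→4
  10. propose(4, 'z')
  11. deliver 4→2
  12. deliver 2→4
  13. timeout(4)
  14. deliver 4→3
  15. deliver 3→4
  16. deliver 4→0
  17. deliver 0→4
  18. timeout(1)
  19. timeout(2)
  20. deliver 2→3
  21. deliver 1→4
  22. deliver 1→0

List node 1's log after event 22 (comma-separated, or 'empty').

1. timeout(4):  <4:cand b9 ->
2. deliver 4→1:  <1:foll b9 ->
3. deliver 1→4:  nop
4. deliver 4→3:  <3:foll b9 ->
5. deliver 3→4:  <4:lead b9 ->
6. deliver 4→2:  <2:foll b9 ->
7. deliver 2→4:  nop
8. deliver 4→0:  <0:foll b9 ->
9. deliver 0→4:  nop
10. propose(4,'z'):  nop
11. deliver 4→2:  <2:foll b9 z>
12. deliver 2→4:  nop
13. timeout(4):  <4:cand b14 ->
14. deliver 4→3:  <3:foll b9 z>
15. deliver 3→4:  nop
16. deliver 4→0:  <0:foll b9 z>
17. deliver 0→4:  nop
18. timeout(1):  <1:cand b11 ->
19. timeout(2):  <2:cand b12 z>
20. deliver 2→3:  <3:foll b12 z>
21. deliver 1→4:  nop
22. deliver 1→0:  <0:foll b11 z>

empty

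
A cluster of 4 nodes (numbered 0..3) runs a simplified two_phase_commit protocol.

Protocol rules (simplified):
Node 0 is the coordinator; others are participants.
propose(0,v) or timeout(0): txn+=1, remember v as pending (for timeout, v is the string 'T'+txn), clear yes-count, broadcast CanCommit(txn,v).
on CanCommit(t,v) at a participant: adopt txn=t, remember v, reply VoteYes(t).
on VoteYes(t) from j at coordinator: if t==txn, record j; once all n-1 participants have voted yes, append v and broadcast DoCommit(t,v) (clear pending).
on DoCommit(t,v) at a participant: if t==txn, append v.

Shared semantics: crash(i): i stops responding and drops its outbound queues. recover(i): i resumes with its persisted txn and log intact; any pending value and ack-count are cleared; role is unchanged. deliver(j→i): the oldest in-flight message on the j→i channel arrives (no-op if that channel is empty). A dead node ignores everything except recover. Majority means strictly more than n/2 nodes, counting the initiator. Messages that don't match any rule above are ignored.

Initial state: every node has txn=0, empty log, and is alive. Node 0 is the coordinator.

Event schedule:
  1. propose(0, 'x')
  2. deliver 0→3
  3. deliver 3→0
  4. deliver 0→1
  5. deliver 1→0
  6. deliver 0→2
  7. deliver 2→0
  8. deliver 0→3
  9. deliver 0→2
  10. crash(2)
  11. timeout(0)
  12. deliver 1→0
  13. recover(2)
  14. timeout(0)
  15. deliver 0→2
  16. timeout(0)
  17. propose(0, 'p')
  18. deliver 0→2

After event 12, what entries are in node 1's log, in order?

empty

step 1 propose(0,'x'): 0={coor,t=1,log=-}
step 2 deliver 0→3: 3={part,t=1,log=-}
step 3 deliver 3→0: —
step 4 deliver 0→1: 1={part,t=1,log=-}
step 5 deliver 1→0: —
step 6 deliver 0→2: 2={part,t=1,log=-}
step 7 deliver 2→0: 0={coor,t=1,log=x}
step 8 deliver 0→3: 3={part,t=1,log=x}
step 9 deliver 0→2: 2={part,t=1,log=x}
step 10 crash(2): 2={✗part,t=1,log=x}
step 11 timeout(0): 0={coor,t=2,log=x}
step 12 deliver 1→0: —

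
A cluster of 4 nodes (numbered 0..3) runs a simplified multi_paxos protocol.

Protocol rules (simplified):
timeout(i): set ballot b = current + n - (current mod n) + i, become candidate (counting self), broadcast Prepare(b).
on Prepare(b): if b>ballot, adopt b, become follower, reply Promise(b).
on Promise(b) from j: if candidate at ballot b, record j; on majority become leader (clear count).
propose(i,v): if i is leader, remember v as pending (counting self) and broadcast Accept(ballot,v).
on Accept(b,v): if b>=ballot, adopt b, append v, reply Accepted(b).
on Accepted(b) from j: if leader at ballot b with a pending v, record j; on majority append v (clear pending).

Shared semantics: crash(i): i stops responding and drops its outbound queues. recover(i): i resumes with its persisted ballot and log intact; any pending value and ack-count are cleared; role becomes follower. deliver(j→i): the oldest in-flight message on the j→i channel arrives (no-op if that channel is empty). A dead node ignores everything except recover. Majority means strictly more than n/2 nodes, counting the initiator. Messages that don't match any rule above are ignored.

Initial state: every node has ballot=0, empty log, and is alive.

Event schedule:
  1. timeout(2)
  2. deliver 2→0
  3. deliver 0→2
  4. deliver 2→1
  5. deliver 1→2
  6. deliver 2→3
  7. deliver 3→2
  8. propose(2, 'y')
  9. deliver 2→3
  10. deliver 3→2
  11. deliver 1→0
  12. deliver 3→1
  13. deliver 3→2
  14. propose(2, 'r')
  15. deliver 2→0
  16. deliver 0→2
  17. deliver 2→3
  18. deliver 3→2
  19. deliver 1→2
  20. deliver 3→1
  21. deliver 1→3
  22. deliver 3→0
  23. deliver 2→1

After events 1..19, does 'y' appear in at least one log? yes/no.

after 1 — timeout(2): n2:cand/b6/[-]
after 2 — deliver 2→0: n0:foll/b6/[-]
after 3 — deliver 0→2: ·
after 4 — deliver 2→1: n1:foll/b6/[-]
after 5 — deliver 1→2: n2:lead/b6/[-]
after 6 — deliver 2→3: n3:foll/b6/[-]
after 7 — deliver 3→2: ·
after 8 — propose(2,'y'): ·
after 9 — deliver 2→3: n3:foll/b6/[y]
after 10 — deliver 3→2: ·
after 11 — deliver 1→0: ·
after 12 — deliver 3→1: ·
after 13 — deliver 3→2: ·
after 14 — propose(2,'r'): ·
after 15 — deliver 2→0: n0:foll/b6/[y]
after 16 — deliver 0→2: ·
after 17 — deliver 2→3: n3:foll/b6/[y,r]
after 18 — deliver 3→2: n2:lead/b6/[r]
after 19 — deliver 1→2: ·

yes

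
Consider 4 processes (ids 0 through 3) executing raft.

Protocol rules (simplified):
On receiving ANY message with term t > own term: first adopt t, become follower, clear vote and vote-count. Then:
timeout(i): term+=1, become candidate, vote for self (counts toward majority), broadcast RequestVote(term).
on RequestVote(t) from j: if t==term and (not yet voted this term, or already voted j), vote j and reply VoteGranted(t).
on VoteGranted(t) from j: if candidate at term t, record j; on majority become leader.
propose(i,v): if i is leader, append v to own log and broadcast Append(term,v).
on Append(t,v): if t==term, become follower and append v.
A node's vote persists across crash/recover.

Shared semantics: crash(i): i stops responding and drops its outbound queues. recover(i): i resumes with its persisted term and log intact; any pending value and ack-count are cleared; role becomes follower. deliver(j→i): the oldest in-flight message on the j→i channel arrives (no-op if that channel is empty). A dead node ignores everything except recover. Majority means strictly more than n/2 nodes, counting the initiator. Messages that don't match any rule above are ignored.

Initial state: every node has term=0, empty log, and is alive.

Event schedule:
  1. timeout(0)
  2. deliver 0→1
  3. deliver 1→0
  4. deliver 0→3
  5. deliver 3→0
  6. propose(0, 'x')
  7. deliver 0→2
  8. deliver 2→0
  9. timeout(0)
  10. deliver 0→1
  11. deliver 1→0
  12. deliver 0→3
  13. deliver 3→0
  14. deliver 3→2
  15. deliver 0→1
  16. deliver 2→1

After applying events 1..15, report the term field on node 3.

1

after 1 — timeout(0): n0:cand/t1/[-]
after 2 — deliver 0→1: n1:foll/t1/[-]
after 3 — deliver 1→0: ·
after 4 — deliver 0→3: n3:foll/t1/[-]
after 5 — deliver 3→0: n0:lead/t1/[-]
after 6 — propose(0,'x'): n0:lead/t1/[x]
after 7 — deliver 0→2: n2:foll/t1/[-]
after 8 — deliver 2→0: ·
after 9 — timeout(0): n0:cand/t2/[x]
after 10 — deliver 0→1: n1:foll/t1/[x]
after 11 — deliver 1→0: ·
after 12 — deliver 0→3: n3:foll/t1/[x]
after 13 — deliver 3→0: ·
after 14 — deliver 3→2: ·
after 15 — deliver 0→1: n1:foll/t2/[x]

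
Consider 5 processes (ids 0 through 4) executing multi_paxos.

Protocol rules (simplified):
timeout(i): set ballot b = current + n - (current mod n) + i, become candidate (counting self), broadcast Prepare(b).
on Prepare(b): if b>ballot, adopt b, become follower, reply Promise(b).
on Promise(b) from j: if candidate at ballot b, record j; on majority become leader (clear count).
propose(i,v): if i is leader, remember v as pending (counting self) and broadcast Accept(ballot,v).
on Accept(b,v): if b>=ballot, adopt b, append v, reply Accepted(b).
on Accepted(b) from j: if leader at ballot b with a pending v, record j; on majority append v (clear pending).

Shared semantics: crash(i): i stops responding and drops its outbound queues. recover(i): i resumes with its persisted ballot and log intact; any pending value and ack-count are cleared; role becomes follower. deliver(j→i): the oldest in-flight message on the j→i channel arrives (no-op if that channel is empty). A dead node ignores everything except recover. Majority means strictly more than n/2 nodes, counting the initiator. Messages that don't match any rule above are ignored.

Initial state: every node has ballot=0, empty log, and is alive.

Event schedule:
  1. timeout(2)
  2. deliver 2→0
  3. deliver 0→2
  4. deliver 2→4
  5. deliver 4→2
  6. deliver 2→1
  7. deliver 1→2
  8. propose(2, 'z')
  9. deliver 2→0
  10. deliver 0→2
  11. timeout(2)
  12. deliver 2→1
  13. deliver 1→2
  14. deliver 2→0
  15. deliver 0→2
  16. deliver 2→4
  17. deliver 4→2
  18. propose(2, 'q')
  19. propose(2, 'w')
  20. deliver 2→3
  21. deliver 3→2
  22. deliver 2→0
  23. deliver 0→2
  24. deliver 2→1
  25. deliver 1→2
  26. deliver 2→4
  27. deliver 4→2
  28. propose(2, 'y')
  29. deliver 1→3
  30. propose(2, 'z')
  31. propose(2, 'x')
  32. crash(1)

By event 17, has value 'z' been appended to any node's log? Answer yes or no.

after 1 — timeout(2): n2:cand/b7/[-]
after 2 — deliver 2→0: n0:foll/b7/[-]
after 3 — deliver 0→2: ·
after 4 — deliver 2→4: n4:foll/b7/[-]
after 5 — deliver 4→2: n2:lead/b7/[-]
after 6 — deliver 2→1: n1:foll/b7/[-]
after 7 — deliver 1→2: ·
after 8 — propose(2,'z'): ·
after 9 — deliver 2→0: n0:foll/b7/[z]
after 10 — deliver 0→2: ·
after 11 — timeout(2): n2:cand/b12/[-]
after 12 — deliver 2→1: n1:foll/b7/[z]
after 13 — deliver 1→2: ·
after 14 — deliver 2→0: n0:foll/b12/[z]
after 15 — deliver 0→2: ·
after 16 — deliver 2→4: n4:foll/b7/[z]
after 17 — deliver 4→2: ·

yes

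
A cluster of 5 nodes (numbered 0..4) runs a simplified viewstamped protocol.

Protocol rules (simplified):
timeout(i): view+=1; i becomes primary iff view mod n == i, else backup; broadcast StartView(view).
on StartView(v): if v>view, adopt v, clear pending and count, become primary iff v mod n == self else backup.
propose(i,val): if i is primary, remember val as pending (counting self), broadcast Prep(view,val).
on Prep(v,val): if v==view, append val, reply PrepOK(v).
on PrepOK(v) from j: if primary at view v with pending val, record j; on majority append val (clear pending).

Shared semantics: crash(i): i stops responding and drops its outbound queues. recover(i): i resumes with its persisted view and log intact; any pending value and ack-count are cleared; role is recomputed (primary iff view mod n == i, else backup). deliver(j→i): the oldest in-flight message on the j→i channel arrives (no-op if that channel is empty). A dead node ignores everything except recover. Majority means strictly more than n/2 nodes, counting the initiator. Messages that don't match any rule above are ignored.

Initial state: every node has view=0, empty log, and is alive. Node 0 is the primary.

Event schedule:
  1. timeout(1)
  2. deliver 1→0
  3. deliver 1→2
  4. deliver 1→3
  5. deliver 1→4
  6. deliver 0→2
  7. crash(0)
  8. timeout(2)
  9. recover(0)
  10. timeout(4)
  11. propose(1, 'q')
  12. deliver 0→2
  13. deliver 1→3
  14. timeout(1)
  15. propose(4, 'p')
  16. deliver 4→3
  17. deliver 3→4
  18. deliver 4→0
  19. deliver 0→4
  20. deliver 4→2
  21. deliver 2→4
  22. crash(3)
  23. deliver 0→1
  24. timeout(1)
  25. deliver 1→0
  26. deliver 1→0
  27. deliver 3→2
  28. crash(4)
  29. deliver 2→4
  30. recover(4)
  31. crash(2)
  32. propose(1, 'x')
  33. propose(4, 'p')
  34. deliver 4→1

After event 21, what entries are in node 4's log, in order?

empty

1. timeout(1):  <1:prim v1 ->
2. deliver 1→0:  <0:back v1 ->
3. deliver 1→2:  <2:back v1 ->
4. deliver 1→3:  <3:back v1 ->
5. deliver 1→4:  <4:back v1 ->
6. deliver 0→2:  nop
7. crash(0):  <0:✗back v1 ->
8. timeout(2):  <2:prim v2 ->
9. recover(0):  <0:back v1 ->
10. timeout(4):  <4:back v2 ->
11. propose(1,'q'):  nop
12. deliver 0→2:  nop
13. deliver 1→3:  <3:back v1 q>
14. timeout(1):  <1:back v2 ->
15. propose(4,'p'):  nop
16. deliver 4→3:  <3:back v2 q>
17. deliver 3→4:  nop
18. deliver 4→0:  <0:back v2 ->
19. deliver 0→4:  nop
20. deliver 4→2:  nop
21. deliver 2→4:  nop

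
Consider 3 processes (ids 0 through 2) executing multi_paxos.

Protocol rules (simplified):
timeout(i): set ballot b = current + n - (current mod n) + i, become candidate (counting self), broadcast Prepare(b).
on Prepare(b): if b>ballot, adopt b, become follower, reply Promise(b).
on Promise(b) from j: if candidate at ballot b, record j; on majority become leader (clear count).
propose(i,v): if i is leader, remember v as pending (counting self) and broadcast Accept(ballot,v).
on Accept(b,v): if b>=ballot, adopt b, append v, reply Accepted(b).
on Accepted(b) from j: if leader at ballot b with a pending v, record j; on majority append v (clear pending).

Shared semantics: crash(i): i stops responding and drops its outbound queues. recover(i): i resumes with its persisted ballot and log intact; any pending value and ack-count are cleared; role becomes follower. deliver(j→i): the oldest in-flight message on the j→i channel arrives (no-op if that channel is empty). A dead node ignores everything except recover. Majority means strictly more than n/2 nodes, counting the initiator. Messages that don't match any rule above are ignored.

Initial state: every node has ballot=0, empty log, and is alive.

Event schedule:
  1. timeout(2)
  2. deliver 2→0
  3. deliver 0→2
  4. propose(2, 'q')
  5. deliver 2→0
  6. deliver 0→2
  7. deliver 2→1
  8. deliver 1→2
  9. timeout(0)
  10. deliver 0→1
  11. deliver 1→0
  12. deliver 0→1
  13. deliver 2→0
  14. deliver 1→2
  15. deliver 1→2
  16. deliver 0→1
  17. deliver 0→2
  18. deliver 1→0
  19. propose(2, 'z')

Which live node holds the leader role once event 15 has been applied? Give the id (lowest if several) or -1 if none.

0

e1 timeout(2): 2[cand,b=5,-]
e2 deliver 2→0: 0[foll,b=5,-]
e3 deliver 0→2: 2[lead,b=5,-]
e4 propose(2,'q'): ·
e5 deliver 2→0: 0[foll,b=5,q]
e6 deliver 0→2: 2[lead,b=5,q]
e7 deliver 2→1: 1[foll,b=5,-]
e8 deliver 1→2: ·
e9 timeout(0): 0[cand,b=6,q]
e10 deliver 0→1: 1[foll,b=6,-]
e11 deliver 1→0: 0[lead,b=6,q]
e12 deliver 0→1: ·
e13 deliver 2→0: ·
e14 deliver 1→2: ·
e15 deliver 1→2: ·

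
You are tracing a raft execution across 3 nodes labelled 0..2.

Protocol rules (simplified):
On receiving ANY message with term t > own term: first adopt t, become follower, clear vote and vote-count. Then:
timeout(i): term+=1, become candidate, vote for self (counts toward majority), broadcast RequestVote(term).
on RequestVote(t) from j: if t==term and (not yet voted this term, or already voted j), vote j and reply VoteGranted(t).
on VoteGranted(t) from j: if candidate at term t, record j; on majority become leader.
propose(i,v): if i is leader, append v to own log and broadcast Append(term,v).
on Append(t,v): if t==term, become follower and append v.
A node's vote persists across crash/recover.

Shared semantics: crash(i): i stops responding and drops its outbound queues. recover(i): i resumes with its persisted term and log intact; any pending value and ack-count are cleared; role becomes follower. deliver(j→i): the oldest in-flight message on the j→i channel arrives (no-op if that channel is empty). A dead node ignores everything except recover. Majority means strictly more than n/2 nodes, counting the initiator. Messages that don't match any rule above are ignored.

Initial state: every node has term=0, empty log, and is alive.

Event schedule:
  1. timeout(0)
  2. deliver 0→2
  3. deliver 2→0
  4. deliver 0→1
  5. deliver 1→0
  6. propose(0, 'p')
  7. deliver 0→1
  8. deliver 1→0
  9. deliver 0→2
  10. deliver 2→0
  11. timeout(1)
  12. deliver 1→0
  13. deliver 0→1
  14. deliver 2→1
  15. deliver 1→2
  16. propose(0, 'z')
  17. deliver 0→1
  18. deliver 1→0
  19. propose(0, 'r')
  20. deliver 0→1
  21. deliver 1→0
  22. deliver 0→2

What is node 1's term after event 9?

[1] timeout(0) → N0(cand t1 [-])
[2] deliver 0→2 → N2(foll t1 [-])
[3] deliver 2→0 → N0(lead t1 [-])
[4] deliver 0→1 → N1(foll t1 [-])
[5] deliver 1→0 → ∅
[6] propose(0,'p') → N0(lead t1 [p])
[7] deliver 0→1 → N1(foll t1 [p])
[8] deliver 1→0 → ∅
[9] deliver 0→2 → N2(foll t1 [p])

1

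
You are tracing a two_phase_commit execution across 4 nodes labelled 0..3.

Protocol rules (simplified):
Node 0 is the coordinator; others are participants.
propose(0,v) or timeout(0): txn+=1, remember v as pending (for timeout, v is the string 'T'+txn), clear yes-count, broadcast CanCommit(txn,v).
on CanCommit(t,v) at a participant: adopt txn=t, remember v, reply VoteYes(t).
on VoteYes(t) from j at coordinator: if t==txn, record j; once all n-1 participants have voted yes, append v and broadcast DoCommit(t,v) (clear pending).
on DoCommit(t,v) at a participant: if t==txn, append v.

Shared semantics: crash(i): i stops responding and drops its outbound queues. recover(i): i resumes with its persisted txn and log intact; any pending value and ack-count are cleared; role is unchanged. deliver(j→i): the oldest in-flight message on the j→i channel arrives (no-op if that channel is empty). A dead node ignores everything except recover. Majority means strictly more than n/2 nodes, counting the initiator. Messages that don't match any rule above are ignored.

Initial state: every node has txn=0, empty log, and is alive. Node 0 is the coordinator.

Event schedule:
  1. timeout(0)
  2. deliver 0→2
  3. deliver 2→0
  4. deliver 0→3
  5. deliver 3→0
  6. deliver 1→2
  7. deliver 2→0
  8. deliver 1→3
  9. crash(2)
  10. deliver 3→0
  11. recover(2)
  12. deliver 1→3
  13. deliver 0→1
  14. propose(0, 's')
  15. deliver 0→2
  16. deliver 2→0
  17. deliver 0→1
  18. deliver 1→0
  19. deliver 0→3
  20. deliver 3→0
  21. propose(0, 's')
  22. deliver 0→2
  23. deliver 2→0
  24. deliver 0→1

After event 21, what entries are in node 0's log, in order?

empty

step 1 timeout(0): 0={coor,t=1,log=-}
step 2 deliver 0→2: 2={part,t=1,log=-}
step 3 deliver 2→0: —
step 4 deliver 0→3: 3={part,t=1,log=-}
step 5 deliver 3→0: —
step 6 deliver 1→2: —
step 7 deliver 2→0: —
step 8 deliver 1→3: —
step 9 crash(2): 2={✗part,t=1,log=-}
step 10 deliver 3→0: —
step 11 recover(2): 2={part,t=1,log=-}
step 12 deliver 1→3: —
step 13 deliver 0→1: 1={part,t=1,log=-}
step 14 propose(0,'s'): 0={coor,t=2,log=-}
step 15 deliver 0→2: 2={part,t=2,log=-}
step 16 deliver 2→0: —
step 17 deliver 0→1: 1={part,t=2,log=-}
step 18 deliver 1→0: —
step 19 deliver 0→3: 3={part,t=2,log=-}
step 20 deliver 3→0: —
step 21 propose(0,'s'): 0={coor,t=3,log=-}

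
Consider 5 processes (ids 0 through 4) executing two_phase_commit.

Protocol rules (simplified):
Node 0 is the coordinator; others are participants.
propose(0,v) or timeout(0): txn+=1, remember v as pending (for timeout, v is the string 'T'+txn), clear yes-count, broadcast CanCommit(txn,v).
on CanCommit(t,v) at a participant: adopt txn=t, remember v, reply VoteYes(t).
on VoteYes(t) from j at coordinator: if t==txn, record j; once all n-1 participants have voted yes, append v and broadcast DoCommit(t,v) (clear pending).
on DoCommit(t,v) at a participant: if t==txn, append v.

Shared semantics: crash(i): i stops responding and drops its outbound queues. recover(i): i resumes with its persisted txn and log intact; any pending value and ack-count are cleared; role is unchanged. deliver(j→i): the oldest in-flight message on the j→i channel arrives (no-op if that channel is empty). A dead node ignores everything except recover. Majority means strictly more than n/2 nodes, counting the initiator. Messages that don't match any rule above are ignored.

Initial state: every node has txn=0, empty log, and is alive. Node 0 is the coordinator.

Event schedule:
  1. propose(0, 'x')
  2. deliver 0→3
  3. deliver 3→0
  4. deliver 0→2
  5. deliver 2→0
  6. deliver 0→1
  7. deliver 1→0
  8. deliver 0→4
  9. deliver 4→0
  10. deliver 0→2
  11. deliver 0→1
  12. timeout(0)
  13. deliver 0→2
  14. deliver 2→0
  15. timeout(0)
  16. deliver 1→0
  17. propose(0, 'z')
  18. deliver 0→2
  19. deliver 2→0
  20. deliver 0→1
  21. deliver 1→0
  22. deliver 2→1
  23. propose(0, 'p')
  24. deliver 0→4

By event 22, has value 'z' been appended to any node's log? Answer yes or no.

step 1 propose(0,'x'): 0={coor,t=1,log=-}
step 2 deliver 0→3: 3={part,t=1,log=-}
step 3 deliver 3→0: —
step 4 deliver 0→2: 2={part,t=1,log=-}
step 5 deliver 2→0: —
step 6 deliver 0→1: 1={part,t=1,log=-}
step 7 deliver 1→0: —
step 8 deliver 0→4: 4={part,t=1,log=-}
step 9 deliver 4→0: 0={coor,t=1,log=x}
step 10 deliver 0→2: 2={part,t=1,log=x}
step 11 deliver 0→1: 1={part,t=1,log=x}
step 12 timeout(0): 0={coor,t=2,log=x}
step 13 deliver 0→2: 2={part,t=2,log=x}
step 14 deliver 2→0: —
step 15 timeout(0): 0={coor,t=3,log=x}
step 16 deliver 1→0: —
step 17 propose(0,'z'): 0={coor,t=4,log=x}
step 18 deliver 0→2: 2={part,t=3,log=x}
step 19 deliver 2→0: —
step 20 deliver 0→1: 1={part,t=2,log=x}
step 21 deliver 1→0: —
step 22 deliver 2→1: —

no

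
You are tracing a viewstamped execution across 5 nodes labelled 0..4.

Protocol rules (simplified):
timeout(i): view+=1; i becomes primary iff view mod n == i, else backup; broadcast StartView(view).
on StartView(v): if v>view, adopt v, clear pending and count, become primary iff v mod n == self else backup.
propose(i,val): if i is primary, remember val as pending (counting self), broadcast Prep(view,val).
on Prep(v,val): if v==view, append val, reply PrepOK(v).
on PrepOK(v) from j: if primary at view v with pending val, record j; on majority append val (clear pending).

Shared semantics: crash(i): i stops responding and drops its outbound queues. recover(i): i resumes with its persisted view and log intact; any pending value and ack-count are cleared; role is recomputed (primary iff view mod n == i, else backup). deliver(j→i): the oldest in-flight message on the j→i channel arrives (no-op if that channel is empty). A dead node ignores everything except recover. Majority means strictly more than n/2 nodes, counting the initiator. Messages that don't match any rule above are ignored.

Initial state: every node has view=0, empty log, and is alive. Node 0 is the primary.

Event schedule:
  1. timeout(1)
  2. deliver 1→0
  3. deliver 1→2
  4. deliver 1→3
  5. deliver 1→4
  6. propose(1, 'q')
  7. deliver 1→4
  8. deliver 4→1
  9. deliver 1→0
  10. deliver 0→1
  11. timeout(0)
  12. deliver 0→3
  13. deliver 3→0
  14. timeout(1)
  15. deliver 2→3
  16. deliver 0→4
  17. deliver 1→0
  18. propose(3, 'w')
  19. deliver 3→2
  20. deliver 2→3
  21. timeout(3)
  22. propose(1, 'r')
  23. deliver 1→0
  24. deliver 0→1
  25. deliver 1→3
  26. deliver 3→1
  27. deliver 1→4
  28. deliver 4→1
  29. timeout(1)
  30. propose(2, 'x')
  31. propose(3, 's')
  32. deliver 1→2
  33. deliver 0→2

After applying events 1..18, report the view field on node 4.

e1 timeout(1): 1[prim,v=1,-]
e2 deliver 1→0: 0[back,v=1,-]
e3 deliver 1→2: 2[back,v=1,-]
e4 deliver 1→3: 3[back,v=1,-]
e5 deliver 1→4: 4[back,v=1,-]
e6 propose(1,'q'): ·
e7 deliver 1→4: 4[back,v=1,q]
e8 deliver 4→1: ·
e9 deliver 1→0: 0[back,v=1,q]
e10 deliver 0→1: 1[prim,v=1,q]
e11 timeout(0): 0[back,v=2,q]
e12 deliver 0→3: 3[back,v=2,-]
e13 deliver 3→0: ·
e14 timeout(1): 1[back,v=2,q]
e15 deliver 2→3: ·
e16 deliver 0→4: 4[back,v=2,q]
e17 deliver 1→0: ·
e18 propose(3,'w'): ·

2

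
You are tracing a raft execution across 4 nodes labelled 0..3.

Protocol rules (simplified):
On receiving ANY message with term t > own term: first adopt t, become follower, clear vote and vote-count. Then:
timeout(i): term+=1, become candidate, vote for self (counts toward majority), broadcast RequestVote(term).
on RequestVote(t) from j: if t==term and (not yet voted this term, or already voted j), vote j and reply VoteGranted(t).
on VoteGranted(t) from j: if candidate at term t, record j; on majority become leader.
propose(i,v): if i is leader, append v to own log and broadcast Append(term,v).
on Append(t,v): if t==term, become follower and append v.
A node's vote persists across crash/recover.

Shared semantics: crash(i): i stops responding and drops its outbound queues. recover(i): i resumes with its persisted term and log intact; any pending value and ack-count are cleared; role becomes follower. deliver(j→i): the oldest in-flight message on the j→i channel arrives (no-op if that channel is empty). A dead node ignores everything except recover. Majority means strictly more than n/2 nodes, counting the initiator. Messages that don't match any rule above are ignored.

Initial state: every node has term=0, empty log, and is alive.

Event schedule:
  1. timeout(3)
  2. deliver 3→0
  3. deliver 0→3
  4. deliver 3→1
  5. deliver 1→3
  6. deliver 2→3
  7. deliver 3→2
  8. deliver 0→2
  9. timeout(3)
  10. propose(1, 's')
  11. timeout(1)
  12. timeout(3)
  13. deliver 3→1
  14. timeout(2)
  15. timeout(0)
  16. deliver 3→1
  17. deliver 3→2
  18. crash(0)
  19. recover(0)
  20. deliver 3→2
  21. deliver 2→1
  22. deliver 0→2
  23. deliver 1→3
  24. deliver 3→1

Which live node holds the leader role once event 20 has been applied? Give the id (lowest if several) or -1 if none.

-1

step 1 timeout(3): 3={cand,t=1,log=-}
step 2 deliver 3→0: 0={foll,t=1,log=-}
step 3 deliver 0→3: —
step 4 deliver 3→1: 1={foll,t=1,log=-}
step 5 deliver 1→3: 3={lead,t=1,log=-}
step 6 deliver 2→3: —
step 7 deliver 3→2: 2={foll,t=1,log=-}
step 8 deliver 0→2: —
step 9 timeout(3): 3={cand,t=2,log=-}
step 10 propose(1,'s'): —
step 11 timeout(1): 1={cand,t=2,log=-}
step 12 timeout(3): 3={cand,t=3,log=-}
step 13 deliver 3→1: —
step 14 timeout(2): 2={cand,t=2,log=-}
step 15 timeout(0): 0={cand,t=2,log=-}
step 16 deliver 3→1: 1={foll,t=3,log=-}
step 17 deliver 3→2: —
step 18 crash(0): 0={✗cand,t=2,log=-}
step 19 recover(0): 0={foll,t=2,log=-}
step 20 deliver 3→2: 2={foll,t=3,log=-}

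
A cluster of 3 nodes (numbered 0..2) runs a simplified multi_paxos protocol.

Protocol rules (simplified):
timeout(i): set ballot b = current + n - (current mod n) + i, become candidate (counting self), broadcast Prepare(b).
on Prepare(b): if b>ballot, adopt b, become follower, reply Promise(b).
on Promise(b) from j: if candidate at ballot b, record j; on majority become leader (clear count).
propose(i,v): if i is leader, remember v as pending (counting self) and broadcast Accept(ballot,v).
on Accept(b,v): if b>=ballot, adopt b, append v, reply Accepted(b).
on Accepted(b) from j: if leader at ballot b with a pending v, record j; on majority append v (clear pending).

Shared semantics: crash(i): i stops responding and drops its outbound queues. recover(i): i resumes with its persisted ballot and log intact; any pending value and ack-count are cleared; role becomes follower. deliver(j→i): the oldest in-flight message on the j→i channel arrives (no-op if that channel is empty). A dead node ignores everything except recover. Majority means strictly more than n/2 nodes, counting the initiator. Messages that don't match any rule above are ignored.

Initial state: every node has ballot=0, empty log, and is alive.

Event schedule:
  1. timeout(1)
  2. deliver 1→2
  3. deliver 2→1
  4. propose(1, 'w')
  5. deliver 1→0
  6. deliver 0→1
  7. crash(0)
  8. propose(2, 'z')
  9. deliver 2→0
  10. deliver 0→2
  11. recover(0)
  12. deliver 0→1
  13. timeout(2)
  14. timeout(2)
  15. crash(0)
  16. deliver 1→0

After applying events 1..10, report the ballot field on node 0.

4

1. timeout(1):  <1:cand b4 ->
2. deliver 1→2:  <2:foll b4 ->
3. deliver 2→1:  <1:lead b4 ->
4. propose(1,'w'):  nop
5. deliver 1→0:  <0:foll b4 ->
6. deliver 0→1:  nop
7. crash(0):  <0:✗foll b4 ->
8. propose(2,'z'):  nop
9. deliver 2→0:  nop
10. deliver 0→2:  nop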